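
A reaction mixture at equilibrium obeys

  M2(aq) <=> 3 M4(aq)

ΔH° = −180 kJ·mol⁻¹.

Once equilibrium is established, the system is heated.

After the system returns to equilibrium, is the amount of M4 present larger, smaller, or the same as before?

The forward reaction is exothermic. Raising T favours the endothermic direction — shift to the left.
The net shift is to the left. M4 is a product, so its amount decreases.

decreases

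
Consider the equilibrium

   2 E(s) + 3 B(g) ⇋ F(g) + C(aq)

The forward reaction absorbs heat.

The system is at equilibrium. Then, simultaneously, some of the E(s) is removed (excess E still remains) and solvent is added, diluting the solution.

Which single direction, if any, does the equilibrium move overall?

E is a pure solid; its activity is 1 regardless of amount, so Q is unaffected — no shift from this change.
Dilution lowers every aqueous concentration by the same factor. Δn_aq = 1 − 0 = +1, so the system shifts toward the side with more dissolved moles — to the right.
Only the nonzero effect(s) matter; the net shift is to the right.

right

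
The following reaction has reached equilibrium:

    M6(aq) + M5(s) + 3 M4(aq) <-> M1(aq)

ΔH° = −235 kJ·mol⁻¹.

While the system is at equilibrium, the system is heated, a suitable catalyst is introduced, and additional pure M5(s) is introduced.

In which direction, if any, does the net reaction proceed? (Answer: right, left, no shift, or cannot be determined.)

The forward reaction is exothermic. Raising T favours the endothermic direction — shift to the left.
A catalyst speeds both forward and reverse rates equally; it changes neither Q nor K — no shift from this change.
M5 is a pure solid; its activity is 1 regardless of amount, so Q is unaffected — no shift from this change.
Only the nonzero effect(s) matter; the net shift is to the left.

left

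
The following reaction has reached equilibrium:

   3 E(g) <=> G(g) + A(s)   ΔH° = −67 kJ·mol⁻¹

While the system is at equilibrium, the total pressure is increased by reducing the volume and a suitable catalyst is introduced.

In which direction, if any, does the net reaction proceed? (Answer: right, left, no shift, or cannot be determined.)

right

Gas moles: reactants 3, products 1 (Δn_gas = -2). Compression shifts the system toward the side with fewer moles of gas — to the right.
A catalyst speeds both forward and reverse rates equally; it changes neither Q nor K — no shift from this change.
Only the nonzero effect(s) matter; the net shift is to the right.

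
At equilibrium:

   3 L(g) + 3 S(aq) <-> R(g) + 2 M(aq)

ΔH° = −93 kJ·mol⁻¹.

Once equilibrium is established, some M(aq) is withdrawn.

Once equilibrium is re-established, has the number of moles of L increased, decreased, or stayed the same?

Removing M (aq), a product, drives the reaction to the right.
The net shift is to the right. L is a reactant, so its amount decreases.

decreases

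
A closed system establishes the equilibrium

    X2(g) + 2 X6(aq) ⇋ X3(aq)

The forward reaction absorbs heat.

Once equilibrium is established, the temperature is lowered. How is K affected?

decreases

K depends on temperature via the van 't Hoff relation. The forward reaction is endothermic, so lowering T decreases K.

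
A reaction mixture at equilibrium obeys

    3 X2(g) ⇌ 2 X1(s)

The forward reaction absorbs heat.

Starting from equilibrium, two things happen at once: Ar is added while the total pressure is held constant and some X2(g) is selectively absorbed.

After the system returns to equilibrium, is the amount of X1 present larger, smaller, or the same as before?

Adding inert gas at constant total pressure expands the volume and lowers every reacting partial pressure. With Δn_gas = 0 − 3 = -3, Q moves away from K toward the side with fewer gas moles, so the system shifts toward the side with more gas moles — to the left.
Removing X2 (g), a reactant, drives the reaction to the left.
The net shift is to the left. X1 is a product, so its amount decreases.

decreases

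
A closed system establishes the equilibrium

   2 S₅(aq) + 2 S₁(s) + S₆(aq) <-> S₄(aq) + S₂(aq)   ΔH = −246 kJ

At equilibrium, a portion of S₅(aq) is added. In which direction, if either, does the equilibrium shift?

right

Adding S₅ (aq), a reactant, drives the reaction to the right.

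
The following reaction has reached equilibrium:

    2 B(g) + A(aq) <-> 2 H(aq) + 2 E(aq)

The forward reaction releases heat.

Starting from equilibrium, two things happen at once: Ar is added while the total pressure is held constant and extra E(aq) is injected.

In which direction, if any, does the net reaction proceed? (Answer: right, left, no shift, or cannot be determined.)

left

Adding inert gas at constant total pressure expands the volume and lowers every reacting partial pressure. With Δn_gas = 0 − 2 = -2, Q moves away from K toward the side with fewer gas moles, so the system shifts toward the side with more gas moles — to the left.
Adding E (aq), a product, drives the reaction to the left.
All effects act in the same direction — net shift to the left.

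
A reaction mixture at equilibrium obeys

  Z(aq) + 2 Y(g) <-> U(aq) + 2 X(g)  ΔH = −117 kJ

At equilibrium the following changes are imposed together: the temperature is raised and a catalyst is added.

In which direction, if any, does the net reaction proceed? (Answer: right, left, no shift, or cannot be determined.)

The forward reaction is exothermic. Raising T favours the endothermic direction — shift to the left.
A catalyst speeds both forward and reverse rates equally; it changes neither Q nor K — no shift from this change.
Only the nonzero effect(s) matter; the net shift is to the left.

left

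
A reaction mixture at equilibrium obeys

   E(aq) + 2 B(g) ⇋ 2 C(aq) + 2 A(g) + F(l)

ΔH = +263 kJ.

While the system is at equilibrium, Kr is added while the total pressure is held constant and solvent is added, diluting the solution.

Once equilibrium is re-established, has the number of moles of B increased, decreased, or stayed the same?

decreases

Adding inert gas at constant total pressure expands the volume, scaling every reacting partial pressure by the same factor. Δn_gas = 2 − 2 = 0, so Q is unchanged — no shift.
Dilution lowers every aqueous concentration by the same factor. Δn_aq = 2 − 1 = +1, so the system shifts toward the side with more dissolved moles — to the right.
The net shift is to the right. B is a reactant, so its amount decreases.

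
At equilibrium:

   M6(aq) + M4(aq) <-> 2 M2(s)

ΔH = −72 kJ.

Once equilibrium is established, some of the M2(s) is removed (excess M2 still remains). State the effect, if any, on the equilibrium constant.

The equilibrium constant depends only on temperature. This perturbation changes neither the position of equilibrium nor K.

unchanged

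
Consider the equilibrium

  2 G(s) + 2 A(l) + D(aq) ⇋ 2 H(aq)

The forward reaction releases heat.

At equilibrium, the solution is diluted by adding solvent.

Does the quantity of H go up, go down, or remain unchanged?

increases

Dilution lowers every aqueous concentration by the same factor. Δn_aq = 2 − 1 = +1, so the system shifts toward the side with more dissolved moles — to the right.
The net shift is to the right. H is a product, so its amount increases.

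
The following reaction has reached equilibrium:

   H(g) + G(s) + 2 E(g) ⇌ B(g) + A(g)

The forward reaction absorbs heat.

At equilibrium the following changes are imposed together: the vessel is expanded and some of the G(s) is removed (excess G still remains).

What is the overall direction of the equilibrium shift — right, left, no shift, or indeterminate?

left

Gas moles: reactants 3, products 2 (Δn_gas = -1). Expansion shifts the system toward the side with more moles of gas — to the left.
G is a pure solid; its activity is 1 regardless of amount, so Q is unaffected — no shift from this change.
Only the nonzero effect(s) matter; the net shift is to the left.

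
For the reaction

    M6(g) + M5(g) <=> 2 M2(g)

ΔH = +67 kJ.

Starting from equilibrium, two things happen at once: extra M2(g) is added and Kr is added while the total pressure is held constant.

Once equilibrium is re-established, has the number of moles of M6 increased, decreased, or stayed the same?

Adding M2 (g), a product, drives the reaction to the left.
Adding inert gas at constant total pressure expands the volume, scaling every reacting partial pressure by the same factor. Δn_gas = 2 − 2 = 0, so Q is unchanged — no shift.
The net shift is to the left. M6 is a reactant, so its amount increases.

increases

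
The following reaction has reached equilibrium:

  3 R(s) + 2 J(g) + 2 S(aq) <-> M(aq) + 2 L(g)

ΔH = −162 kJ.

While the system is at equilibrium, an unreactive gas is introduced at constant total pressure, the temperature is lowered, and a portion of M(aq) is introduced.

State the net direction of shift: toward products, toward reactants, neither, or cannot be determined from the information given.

Adding inert gas at constant total pressure expands the volume, scaling every reacting partial pressure by the same factor. Δn_gas = 2 − 2 = 0, so Q is unchanged — no shift.
The forward reaction is exothermic. Lowering T favours the exothermic direction — shift to the right.
Adding M (aq), a product, drives the reaction to the left.
The individual effects push in opposite directions; without quantitative information the net direction cannot be determined.

cannot be determined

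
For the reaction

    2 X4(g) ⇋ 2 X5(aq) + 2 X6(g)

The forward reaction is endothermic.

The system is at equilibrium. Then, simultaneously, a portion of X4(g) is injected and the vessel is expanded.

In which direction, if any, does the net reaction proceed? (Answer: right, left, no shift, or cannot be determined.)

right

Adding X4 (g), a reactant, drives the reaction to the right.
Gas moles: reactants 2, products 2. Δn_gas = 0, so a volume change leaves Q equal to K — no shift from this change.
Only the nonzero effect(s) matter; the net shift is to the right.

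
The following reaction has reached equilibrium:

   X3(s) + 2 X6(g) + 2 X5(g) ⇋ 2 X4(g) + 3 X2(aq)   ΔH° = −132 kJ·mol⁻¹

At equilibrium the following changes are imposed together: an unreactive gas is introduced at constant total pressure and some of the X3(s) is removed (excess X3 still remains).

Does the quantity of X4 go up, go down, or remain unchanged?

decreases

Adding inert gas at constant total pressure expands the volume and lowers every reacting partial pressure. With Δn_gas = 2 − 4 = -2, Q moves away from K toward the side with fewer gas moles, so the system shifts toward the side with more gas moles — to the left.
X3 is a pure solid; its activity is 1 regardless of amount, so Q is unaffected — no shift from this change.
The net shift is to the left. X4 is a product, so its amount decreases.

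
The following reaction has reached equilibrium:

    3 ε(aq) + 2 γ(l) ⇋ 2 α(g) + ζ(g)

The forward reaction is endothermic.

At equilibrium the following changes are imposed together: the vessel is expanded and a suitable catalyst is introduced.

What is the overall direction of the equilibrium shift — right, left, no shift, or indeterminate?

right

Gas moles: reactants 0, products 3 (Δn_gas = +3). Expansion shifts the system toward the side with more moles of gas — to the right.
A catalyst speeds both forward and reverse rates equally; it changes neither Q nor K — no shift from this change.
Only the nonzero effect(s) matter; the net shift is to the right.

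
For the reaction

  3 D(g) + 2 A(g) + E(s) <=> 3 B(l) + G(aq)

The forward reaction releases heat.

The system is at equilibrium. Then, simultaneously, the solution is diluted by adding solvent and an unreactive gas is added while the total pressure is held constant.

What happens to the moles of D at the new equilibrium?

Dilution lowers every aqueous concentration by the same factor. Δn_aq = 1 − 0 = +1, so the system shifts toward the side with more dissolved moles — to the right.
Adding inert gas at constant total pressure expands the volume and lowers every reacting partial pressure. With Δn_gas = 0 − 5 = -5, Q moves away from K toward the side with fewer gas moles, so the system shifts toward the side with more gas moles — to the left.
The two effects oppose each other, so the net shift — and hence the change in D — cannot be determined from the given information.

cannot be determined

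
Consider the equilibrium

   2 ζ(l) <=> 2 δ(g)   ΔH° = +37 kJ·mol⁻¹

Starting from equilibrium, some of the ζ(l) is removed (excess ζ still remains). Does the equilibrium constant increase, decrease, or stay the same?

The equilibrium constant depends only on temperature. This perturbation changes neither the position of equilibrium nor K.

unchanged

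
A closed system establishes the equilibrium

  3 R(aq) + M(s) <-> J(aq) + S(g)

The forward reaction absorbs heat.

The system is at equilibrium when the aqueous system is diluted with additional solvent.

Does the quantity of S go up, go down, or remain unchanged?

decreases

Dilution lowers every aqueous concentration by the same factor. Δn_aq = 1 − 3 = -2, so the system shifts toward the side with more dissolved moles — to the left.
The net shift is to the left. S is a product, so its amount decreases.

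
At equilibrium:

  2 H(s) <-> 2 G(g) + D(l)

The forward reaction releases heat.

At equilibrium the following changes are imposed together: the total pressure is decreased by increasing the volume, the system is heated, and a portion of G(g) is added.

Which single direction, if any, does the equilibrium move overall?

cannot be determined

Gas moles: reactants 0, products 2 (Δn_gas = +2). Expansion shifts the system toward the side with more moles of gas — to the right.
The forward reaction is exothermic. Raising T favours the endothermic direction — shift to the left.
Adding G (g), a product, drives the reaction to the left.
The individual effects push in opposite directions; without quantitative information the net direction cannot be determined.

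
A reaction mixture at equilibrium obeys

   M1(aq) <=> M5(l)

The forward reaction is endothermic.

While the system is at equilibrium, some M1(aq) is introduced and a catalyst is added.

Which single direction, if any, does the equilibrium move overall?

Adding M1 (aq), a reactant, drives the reaction to the right.
A catalyst speeds both forward and reverse rates equally; it changes neither Q nor K — no shift from this change.
Only the nonzero effect(s) matter; the net shift is to the right.

right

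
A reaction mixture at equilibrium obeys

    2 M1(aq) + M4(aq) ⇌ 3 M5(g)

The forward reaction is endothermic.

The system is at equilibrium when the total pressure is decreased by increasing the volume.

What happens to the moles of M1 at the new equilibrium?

decreases

Gas moles: reactants 0, products 3 (Δn_gas = +3). Expansion shifts the system toward the side with more moles of gas — to the right.
The net shift is to the right. M1 is a reactant, so its amount decreases.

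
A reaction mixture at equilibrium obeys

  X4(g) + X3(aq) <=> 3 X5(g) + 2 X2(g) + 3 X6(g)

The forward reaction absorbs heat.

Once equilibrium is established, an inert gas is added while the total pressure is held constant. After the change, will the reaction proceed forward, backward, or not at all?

Adding inert gas at constant total pressure expands the volume and lowers every reacting partial pressure. With Δn_gas = 8 − 1 = +7, Q moves away from K toward the side with fewer gas moles, so the system shifts toward the side with more gas moles — to the right.

right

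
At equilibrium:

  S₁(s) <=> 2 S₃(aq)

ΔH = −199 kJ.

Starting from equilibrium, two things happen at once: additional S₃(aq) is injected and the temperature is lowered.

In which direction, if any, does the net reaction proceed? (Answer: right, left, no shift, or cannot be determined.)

cannot be determined

Adding S₃ (aq), a product, drives the reaction to the left.
The forward reaction is exothermic. Lowering T favours the exothermic direction — shift to the right.
The individual effects push in opposite directions; without quantitative information the net direction cannot be determined.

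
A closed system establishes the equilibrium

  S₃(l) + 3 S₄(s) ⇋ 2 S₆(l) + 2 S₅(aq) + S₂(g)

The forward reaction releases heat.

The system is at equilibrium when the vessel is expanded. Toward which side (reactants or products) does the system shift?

right

Gas moles: reactants 0, products 1 (Δn_gas = +1). Expansion shifts the system toward the side with more moles of gas — to the right.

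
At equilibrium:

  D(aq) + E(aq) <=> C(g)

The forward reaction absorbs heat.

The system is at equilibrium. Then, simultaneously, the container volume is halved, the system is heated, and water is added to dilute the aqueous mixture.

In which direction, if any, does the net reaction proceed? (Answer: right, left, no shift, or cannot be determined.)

cannot be determined

Gas moles: reactants 0, products 1 (Δn_gas = +1). Compression shifts the system toward the side with fewer moles of gas — to the left.
The forward reaction is endothermic. Raising T favours the endothermic direction — shift to the right.
Dilution lowers every aqueous concentration by the same factor. Δn_aq = 0 − 2 = -2, so the system shifts toward the side with more dissolved moles — to the left.
The individual effects push in opposite directions; without quantitative information the net direction cannot be determined.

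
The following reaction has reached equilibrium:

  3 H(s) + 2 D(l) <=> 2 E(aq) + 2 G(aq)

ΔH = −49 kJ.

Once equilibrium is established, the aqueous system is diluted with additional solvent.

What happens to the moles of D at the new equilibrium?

Dilution lowers every aqueous concentration by the same factor. Δn_aq = 4 − 0 = +4, so the system shifts toward the side with more dissolved moles — to the right.
The net shift is to the right. D is a reactant, so its amount decreases.

decreases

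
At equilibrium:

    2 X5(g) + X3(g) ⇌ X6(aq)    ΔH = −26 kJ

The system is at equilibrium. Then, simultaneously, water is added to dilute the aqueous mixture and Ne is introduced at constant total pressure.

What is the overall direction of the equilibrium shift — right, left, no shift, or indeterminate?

Dilution lowers every aqueous concentration by the same factor. Δn_aq = 1 − 0 = +1, so the system shifts toward the side with more dissolved moles — to the right.
Adding inert gas at constant total pressure expands the volume and lowers every reacting partial pressure. With Δn_gas = 0 − 3 = -3, Q moves away from K toward the side with fewer gas moles, so the system shifts toward the side with more gas moles — to the left.
The individual effects push in opposite directions; without quantitative information the net direction cannot be determined.

cannot be determined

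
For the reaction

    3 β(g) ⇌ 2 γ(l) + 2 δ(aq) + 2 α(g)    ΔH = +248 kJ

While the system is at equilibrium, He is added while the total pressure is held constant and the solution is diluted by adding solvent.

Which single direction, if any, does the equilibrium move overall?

Adding inert gas at constant total pressure expands the volume and lowers every reacting partial pressure. With Δn_gas = 2 − 3 = -1, Q moves away from K toward the side with fewer gas moles, so the system shifts toward the side with more gas moles — to the left.
Dilution lowers every aqueous concentration by the same factor. Δn_aq = 2 − 0 = +2, so the system shifts toward the side with more dissolved moles — to the right.
The individual effects push in opposite directions; without quantitative information the net direction cannot be determined.

cannot be determined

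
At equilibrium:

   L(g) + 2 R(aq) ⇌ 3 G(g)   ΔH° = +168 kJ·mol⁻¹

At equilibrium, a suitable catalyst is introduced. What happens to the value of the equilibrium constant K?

unchanged

The equilibrium constant depends only on temperature. This perturbation changes neither the position of equilibrium nor K.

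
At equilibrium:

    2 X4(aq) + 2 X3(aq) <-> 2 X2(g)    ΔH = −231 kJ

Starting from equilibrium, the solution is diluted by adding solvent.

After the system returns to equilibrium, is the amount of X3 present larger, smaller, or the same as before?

Dilution lowers every aqueous concentration by the same factor. Δn_aq = 0 − 4 = -4, so the system shifts toward the side with more dissolved moles — to the left.
The net shift is to the left. X3 is a reactant, so its amount increases.

increases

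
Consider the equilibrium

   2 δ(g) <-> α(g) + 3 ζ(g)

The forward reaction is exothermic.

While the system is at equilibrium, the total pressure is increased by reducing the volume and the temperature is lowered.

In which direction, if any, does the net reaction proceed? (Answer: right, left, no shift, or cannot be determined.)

Gas moles: reactants 2, products 4 (Δn_gas = +2). Compression shifts the system toward the side with fewer moles of gas — to the left.
The forward reaction is exothermic. Lowering T favours the exothermic direction — shift to the right.
The individual effects push in opposite directions; without quantitative information the net direction cannot be determined.

cannot be determined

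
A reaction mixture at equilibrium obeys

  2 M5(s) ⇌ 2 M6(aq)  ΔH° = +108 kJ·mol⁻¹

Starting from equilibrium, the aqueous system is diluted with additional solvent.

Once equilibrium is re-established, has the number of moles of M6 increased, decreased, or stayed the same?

Dilution lowers every aqueous concentration by the same factor. Δn_aq = 2 − 0 = +2, so the system shifts toward the side with more dissolved moles — to the right.
The net shift is to the right. M6 is a product, so its amount increases.

increases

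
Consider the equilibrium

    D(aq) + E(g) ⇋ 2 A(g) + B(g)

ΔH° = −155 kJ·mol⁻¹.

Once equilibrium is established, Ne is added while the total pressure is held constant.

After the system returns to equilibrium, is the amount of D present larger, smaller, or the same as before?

decreases

Adding inert gas at constant total pressure expands the volume and lowers every reacting partial pressure. With Δn_gas = 3 − 1 = +2, Q moves away from K toward the side with fewer gas moles, so the system shifts toward the side with more gas moles — to the right.
The net shift is to the right. D is a reactant, so its amount decreases.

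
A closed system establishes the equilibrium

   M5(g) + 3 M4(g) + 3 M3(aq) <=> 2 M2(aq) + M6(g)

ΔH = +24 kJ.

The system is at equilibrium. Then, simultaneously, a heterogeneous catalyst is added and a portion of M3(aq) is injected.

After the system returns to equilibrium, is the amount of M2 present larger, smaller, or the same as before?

A catalyst speeds both forward and reverse rates equally; it changes neither Q nor K — no shift from this change.
Adding M3 (aq), a reactant, drives the reaction to the right.
The net shift is to the right. M2 is a product, so its amount increases.

increases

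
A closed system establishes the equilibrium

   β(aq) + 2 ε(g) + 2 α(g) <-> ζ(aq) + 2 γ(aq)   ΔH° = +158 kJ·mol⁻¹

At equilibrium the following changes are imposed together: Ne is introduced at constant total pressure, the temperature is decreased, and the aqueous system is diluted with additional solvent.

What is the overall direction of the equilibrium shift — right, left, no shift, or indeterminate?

cannot be determined

Adding inert gas at constant total pressure expands the volume and lowers every reacting partial pressure. With Δn_gas = 0 − 4 = -4, Q moves away from K toward the side with fewer gas moles, so the system shifts toward the side with more gas moles — to the left.
The forward reaction is endothermic. Lowering T favours the exothermic direction — shift to the left.
Dilution lowers every aqueous concentration by the same factor. Δn_aq = 3 − 1 = +2, so the system shifts toward the side with more dissolved moles — to the right.
The individual effects push in opposite directions; without quantitative information the net direction cannot be determined.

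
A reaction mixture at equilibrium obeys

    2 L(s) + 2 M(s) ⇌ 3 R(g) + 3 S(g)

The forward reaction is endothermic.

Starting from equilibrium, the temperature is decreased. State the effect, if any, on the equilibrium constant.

K depends on temperature via the van 't Hoff relation. The forward reaction is endothermic, so lowering T decreases K.

decreases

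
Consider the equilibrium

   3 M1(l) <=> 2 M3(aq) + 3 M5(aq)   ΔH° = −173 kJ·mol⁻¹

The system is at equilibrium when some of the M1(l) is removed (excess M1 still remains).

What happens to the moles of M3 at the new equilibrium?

unchanged

M1 is a pure liquid; its activity is 1 regardless of amount, so Q is unaffected — no shift from this change.
No net shift occurs, so the amount of M3 is unchanged.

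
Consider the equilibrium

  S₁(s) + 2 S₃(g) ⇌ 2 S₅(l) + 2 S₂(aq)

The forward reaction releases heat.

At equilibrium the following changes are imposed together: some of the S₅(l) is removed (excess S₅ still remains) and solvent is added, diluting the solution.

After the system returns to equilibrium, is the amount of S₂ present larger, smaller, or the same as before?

increases

S₅ is a pure liquid; its activity is 1 regardless of amount, so Q is unaffected — no shift from this change.
Dilution lowers every aqueous concentration by the same factor. Δn_aq = 2 − 0 = +2, so the system shifts toward the side with more dissolved moles — to the right.
The net shift is to the right. S₂ is a product, so its amount increases.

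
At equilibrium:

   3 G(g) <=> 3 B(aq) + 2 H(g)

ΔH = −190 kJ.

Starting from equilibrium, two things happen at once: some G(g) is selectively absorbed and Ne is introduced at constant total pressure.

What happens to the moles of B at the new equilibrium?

Removing G (g), a reactant, drives the reaction to the left.
Adding inert gas at constant total pressure expands the volume and lowers every reacting partial pressure. With Δn_gas = 2 − 3 = -1, Q moves away from K toward the side with fewer gas moles, so the system shifts toward the side with more gas moles — to the left.
The net shift is to the left. B is a product, so its amount decreases.

decreases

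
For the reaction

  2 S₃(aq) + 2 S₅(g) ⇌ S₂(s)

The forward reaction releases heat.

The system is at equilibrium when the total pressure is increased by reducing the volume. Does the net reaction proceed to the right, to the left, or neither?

right

Gas moles: reactants 2, products 0 (Δn_gas = -2). Compression shifts the system toward the side with fewer moles of gas — to the right.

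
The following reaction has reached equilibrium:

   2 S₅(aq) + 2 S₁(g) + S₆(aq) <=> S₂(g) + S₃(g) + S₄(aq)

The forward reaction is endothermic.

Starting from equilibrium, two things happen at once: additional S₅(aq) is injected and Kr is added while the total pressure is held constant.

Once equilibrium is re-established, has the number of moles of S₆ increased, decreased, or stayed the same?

Adding S₅ (aq), a reactant, drives the reaction to the right.
Adding inert gas at constant total pressure expands the volume, scaling every reacting partial pressure by the same factor. Δn_gas = 2 − 2 = 0, so Q is unchanged — no shift.
The net shift is to the right. S₆ is a reactant, so its amount decreases.

decreases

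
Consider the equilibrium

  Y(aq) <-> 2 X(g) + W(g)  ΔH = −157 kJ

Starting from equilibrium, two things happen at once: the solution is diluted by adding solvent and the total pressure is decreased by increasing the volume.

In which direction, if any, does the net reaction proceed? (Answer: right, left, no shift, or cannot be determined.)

cannot be determined

Dilution lowers every aqueous concentration by the same factor. Δn_aq = 0 − 1 = -1, so the system shifts toward the side with more dissolved moles — to the left.
Gas moles: reactants 0, products 3 (Δn_gas = +3). Expansion shifts the system toward the side with more moles of gas — to the right.
The individual effects push in opposite directions; without quantitative information the net direction cannot be determined.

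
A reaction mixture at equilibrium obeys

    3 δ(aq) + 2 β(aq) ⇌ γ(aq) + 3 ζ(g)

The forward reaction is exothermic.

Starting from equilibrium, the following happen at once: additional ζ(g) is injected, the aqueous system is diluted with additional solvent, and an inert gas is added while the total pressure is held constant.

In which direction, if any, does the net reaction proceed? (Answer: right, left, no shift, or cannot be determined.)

Adding ζ (g), a product, drives the reaction to the left.
Dilution lowers every aqueous concentration by the same factor. Δn_aq = 1 − 5 = -4, so the system shifts toward the side with more dissolved moles — to the left.
Adding inert gas at constant total pressure expands the volume and lowers every reacting partial pressure. With Δn_gas = 3 − 0 = +3, Q moves away from K toward the side with fewer gas moles, so the system shifts toward the side with more gas moles — to the right.
The individual effects push in opposite directions; without quantitative information the net direction cannot be determined.

cannot be determined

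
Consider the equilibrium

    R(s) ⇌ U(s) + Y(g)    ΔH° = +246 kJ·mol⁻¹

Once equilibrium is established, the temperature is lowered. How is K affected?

K depends on temperature via the van 't Hoff relation. The forward reaction is endothermic, so lowering T decreases K.

decreases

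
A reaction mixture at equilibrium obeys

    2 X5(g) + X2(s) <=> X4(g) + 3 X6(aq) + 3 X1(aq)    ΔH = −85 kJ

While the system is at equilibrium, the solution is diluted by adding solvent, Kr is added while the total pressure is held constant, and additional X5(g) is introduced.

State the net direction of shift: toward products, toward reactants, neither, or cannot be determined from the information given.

Dilution lowers every aqueous concentration by the same factor. Δn_aq = 6 − 0 = +6, so the system shifts toward the side with more dissolved moles — to the right.
Adding inert gas at constant total pressure expands the volume and lowers every reacting partial pressure. With Δn_gas = 1 − 2 = -1, Q moves away from K toward the side with fewer gas moles, so the system shifts toward the side with more gas moles — to the left.
Adding X5 (g), a reactant, drives the reaction to the right.
The individual effects push in opposite directions; without quantitative information the net direction cannot be determined.

cannot be determined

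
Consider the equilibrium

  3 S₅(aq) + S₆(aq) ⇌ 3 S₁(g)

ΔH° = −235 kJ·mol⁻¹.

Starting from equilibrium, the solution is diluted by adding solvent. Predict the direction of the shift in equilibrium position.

Dilution lowers every aqueous concentration by the same factor. Δn_aq = 0 − 4 = -4, so the system shifts toward the side with more dissolved moles — to the left.

left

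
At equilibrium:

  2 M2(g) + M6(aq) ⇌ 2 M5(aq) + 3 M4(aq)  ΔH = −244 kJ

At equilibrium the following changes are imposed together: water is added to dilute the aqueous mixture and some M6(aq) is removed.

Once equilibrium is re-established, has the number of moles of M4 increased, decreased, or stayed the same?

cannot be determined

Dilution lowers every aqueous concentration by the same factor. Δn_aq = 5 − 1 = +4, so the system shifts toward the side with more dissolved moles — to the right.
Removing M6 (aq), a reactant, drives the reaction to the left.
The two effects oppose each other, so the net shift — and hence the change in M4 — cannot be determined from the given information.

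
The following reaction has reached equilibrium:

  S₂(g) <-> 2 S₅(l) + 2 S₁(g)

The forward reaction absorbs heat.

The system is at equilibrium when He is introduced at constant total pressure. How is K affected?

unchanged

The equilibrium constant depends only on temperature. This perturbation may move the position of equilibrium, but since T is unchanged, K itself is unchanged.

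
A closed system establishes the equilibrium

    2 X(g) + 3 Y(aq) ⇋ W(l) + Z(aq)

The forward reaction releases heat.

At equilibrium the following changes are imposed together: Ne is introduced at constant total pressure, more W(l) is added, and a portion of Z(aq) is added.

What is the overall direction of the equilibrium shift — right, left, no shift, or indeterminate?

left

Adding inert gas at constant total pressure expands the volume and lowers every reacting partial pressure. With Δn_gas = 0 − 2 = -2, Q moves away from K toward the side with fewer gas moles, so the system shifts toward the side with more gas moles — to the left.
W is a pure liquid; its activity is 1 regardless of amount, so Q is unaffected — no shift from this change.
Adding Z (aq), a product, drives the reaction to the left.
Only the nonzero effect(s) matter; the net shift is to the left.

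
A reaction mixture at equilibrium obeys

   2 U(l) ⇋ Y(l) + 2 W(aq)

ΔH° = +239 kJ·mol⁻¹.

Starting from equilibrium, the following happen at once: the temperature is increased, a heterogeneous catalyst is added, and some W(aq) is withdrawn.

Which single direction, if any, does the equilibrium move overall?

The forward reaction is endothermic. Raising T favours the endothermic direction — shift to the right.
A catalyst speeds both forward and reverse rates equally; it changes neither Q nor K — no shift from this change.
Removing W (aq), a product, drives the reaction to the right.
Only the nonzero effect(s) matter; the net shift is to the right.

right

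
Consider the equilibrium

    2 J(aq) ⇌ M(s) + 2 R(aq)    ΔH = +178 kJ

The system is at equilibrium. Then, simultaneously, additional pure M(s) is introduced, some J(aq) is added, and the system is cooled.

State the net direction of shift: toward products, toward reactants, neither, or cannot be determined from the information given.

M is a pure solid; its activity is 1 regardless of amount, so Q is unaffected — no shift from this change.
Adding J (aq), a reactant, drives the reaction to the right.
The forward reaction is endothermic. Lowering T favours the exothermic direction — shift to the left.
The individual effects push in opposite directions; without quantitative information the net direction cannot be determined.

cannot be determined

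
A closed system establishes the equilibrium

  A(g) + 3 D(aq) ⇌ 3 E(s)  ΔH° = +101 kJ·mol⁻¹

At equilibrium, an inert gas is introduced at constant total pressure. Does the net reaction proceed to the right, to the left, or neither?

left

Adding inert gas at constant total pressure expands the volume and lowers every reacting partial pressure. With Δn_gas = 0 − 1 = -1, Q moves away from K toward the side with fewer gas moles, so the system shifts toward the side with more gas moles — to the left.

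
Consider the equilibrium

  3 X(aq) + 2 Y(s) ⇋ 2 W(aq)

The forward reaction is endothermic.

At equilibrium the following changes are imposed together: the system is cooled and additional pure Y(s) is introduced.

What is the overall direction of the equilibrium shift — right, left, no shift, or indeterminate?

left

The forward reaction is endothermic. Lowering T favours the exothermic direction — shift to the left.
Y is a pure solid; its activity is 1 regardless of amount, so Q is unaffected — no shift from this change.
Only the nonzero effect(s) matter; the net shift is to the left.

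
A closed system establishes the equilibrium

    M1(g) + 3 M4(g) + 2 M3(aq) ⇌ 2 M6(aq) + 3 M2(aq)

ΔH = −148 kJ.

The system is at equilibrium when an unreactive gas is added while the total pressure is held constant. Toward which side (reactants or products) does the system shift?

left

Adding inert gas at constant total pressure expands the volume and lowers every reacting partial pressure. With Δn_gas = 0 − 4 = -4, Q moves away from K toward the side with fewer gas moles, so the system shifts toward the side with more gas moles — to the left.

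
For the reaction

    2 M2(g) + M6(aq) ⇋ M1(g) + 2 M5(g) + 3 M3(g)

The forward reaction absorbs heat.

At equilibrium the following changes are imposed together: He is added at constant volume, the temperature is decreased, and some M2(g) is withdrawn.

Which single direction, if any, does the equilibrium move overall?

At constant volume, adding an inert gas leaves every reacting species' partial pressure unchanged, so Q is unchanged — no shift from this change.
The forward reaction is endothermic. Lowering T favours the exothermic direction — shift to the left.
Removing M2 (g), a reactant, drives the reaction to the left.
Only the nonzero effect(s) matter; the net shift is to the left.

left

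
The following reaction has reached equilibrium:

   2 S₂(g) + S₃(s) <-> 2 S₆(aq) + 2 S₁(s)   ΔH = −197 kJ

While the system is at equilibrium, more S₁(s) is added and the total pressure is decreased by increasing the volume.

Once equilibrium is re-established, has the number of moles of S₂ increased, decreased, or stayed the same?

S₁ is a pure solid; its activity is 1 regardless of amount, so Q is unaffected — no shift from this change.
Gas moles: reactants 2, products 0 (Δn_gas = -2). Expansion shifts the system toward the side with more moles of gas — to the left.
The net shift is to the left. S₂ is a reactant, so its amount increases.

increases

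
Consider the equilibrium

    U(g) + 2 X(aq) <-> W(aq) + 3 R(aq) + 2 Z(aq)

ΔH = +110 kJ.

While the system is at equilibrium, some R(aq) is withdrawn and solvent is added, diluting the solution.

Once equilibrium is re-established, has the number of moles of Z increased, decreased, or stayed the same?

Removing R (aq), a product, drives the reaction to the right.
Dilution lowers every aqueous concentration by the same factor. Δn_aq = 6 − 2 = +4, so the system shifts toward the side with more dissolved moles — to the right.
The net shift is to the right. Z is a product, so its amount increases.

increases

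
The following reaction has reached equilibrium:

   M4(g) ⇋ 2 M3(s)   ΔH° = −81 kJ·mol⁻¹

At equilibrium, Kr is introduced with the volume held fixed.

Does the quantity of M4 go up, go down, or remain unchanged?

At constant volume, adding an inert gas leaves every reacting species' partial pressure unchanged, so Q is unchanged — no shift from this change.
No net shift occurs, so the amount of M4 is unchanged.

unchanged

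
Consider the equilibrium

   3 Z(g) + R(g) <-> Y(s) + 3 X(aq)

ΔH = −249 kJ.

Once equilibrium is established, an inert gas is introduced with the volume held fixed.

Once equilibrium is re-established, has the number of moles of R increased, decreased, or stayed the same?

At constant volume, adding an inert gas leaves every reacting species' partial pressure unchanged, so Q is unchanged — no shift from this change.
No net shift occurs, so the amount of R is unchanged.

unchanged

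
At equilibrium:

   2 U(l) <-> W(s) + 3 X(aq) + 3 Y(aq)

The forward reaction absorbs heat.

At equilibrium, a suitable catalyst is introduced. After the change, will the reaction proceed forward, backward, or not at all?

A catalyst speeds both forward and reverse rates equally; it changes neither Q nor K — no shift from this change.

no shift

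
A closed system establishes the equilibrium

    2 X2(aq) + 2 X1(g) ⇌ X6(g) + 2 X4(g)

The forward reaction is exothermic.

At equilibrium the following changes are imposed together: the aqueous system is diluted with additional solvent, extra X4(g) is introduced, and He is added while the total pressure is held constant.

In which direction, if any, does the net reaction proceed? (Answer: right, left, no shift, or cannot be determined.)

Dilution lowers every aqueous concentration by the same factor. Δn_aq = 0 − 2 = -2, so the system shifts toward the side with more dissolved moles — to the left.
Adding X4 (g), a product, drives the reaction to the left.
Adding inert gas at constant total pressure expands the volume and lowers every reacting partial pressure. With Δn_gas = 3 − 2 = +1, Q moves away from K toward the side with fewer gas moles, so the system shifts toward the side with more gas moles — to the right.
The individual effects push in opposite directions; without quantitative information the net direction cannot be determined.

cannot be determined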